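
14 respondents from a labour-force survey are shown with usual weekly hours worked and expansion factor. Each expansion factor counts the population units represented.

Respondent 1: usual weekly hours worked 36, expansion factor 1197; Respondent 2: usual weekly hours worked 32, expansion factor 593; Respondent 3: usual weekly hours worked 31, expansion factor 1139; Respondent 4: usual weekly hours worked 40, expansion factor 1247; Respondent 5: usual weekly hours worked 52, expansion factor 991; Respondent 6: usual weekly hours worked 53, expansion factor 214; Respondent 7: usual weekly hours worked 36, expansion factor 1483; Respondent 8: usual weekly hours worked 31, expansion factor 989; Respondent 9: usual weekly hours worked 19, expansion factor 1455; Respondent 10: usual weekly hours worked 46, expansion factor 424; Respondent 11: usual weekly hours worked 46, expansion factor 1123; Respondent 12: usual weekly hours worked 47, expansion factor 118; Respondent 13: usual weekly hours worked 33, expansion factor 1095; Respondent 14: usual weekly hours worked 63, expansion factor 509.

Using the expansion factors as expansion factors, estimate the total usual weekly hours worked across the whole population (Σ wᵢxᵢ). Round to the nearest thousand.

467000

Weighted total = 466733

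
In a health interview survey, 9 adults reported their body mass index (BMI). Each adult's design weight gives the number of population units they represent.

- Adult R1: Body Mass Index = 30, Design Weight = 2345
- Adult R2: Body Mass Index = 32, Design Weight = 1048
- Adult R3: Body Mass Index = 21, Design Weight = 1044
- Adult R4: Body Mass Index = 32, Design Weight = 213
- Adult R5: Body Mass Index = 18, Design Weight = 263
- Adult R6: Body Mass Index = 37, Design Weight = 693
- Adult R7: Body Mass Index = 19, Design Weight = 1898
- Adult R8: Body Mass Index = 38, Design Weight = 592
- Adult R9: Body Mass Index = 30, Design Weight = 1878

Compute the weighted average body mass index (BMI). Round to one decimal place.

Weighted sum = 30×2345 + 32×1048 + 21×1044 + 32×213 + 18×263 + 37×693 + 19×1898 + 38×592 + 30×1878
  = 70350 + 33536 + 21924 + 6816 + 4734 + 25641 + 36062 + 22496 + 56340 = 277899
Sum of weights = 2345 + 1048 + 1044 + 213 + 263 + 693 + 1898 + 592 + 1878 = 9974
Weighted mean = 277899 / 9974 = 27.862342

27.9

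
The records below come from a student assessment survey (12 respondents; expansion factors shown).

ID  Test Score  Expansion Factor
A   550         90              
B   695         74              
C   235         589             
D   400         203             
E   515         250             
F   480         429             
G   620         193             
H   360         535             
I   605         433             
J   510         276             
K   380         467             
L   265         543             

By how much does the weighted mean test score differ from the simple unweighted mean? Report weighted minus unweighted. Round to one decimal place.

-53.5

Unweighted sum = 5615
Unweighted mean = 5615 / 12 = 467.91667
Weighted sum = 550×90 + 695×74 + 235×589 + 400×203 + 515×250 + 480×429 + 620×193 + 360×535 + 605×433 + 510×276 + 380×467 + 265×543
  = 49500 + 51430 + 138415 + 81200 + 128750 + 205920 + 119660 + 192600 + 261965 + 140760 + 177460 + 143895 = 1691555
Sum of weights = 90 + 74 + 589 + 203 + 250 + 429 + 193 + 535 + 433 + 276 + 467 + 543 = 4082
Weighted mean = 1691555 / 4082 = 414.39368
Difference (weighted minus unweighted) = -53.522987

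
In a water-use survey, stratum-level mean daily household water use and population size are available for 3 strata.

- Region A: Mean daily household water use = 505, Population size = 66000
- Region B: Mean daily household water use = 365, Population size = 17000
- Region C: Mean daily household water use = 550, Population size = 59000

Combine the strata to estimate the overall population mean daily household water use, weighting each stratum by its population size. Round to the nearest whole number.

507

Σ Nₕ·x̄ₕ = 505×66000 + 365×17000 + 550×59000
  = 33330000 + 6205000 + 32450000 = 71985000
Σ Nₕ = 66000 + 17000 + 59000 = 142000
Overall mean = 71985000 / 142000 = 506.93662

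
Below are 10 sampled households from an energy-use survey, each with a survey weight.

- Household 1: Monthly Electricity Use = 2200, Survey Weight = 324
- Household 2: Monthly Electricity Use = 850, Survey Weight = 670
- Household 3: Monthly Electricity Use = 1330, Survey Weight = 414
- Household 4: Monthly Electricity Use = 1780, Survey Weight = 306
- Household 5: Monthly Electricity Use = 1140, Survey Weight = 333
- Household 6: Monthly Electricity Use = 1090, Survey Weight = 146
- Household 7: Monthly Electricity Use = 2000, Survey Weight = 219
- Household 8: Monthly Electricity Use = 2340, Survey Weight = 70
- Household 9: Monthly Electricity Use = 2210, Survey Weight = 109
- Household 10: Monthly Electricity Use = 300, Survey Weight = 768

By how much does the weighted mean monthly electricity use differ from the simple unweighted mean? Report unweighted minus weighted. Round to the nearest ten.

Unweighted sum = 15240
Unweighted mean = 15240 / 10 = 1524
Weighted sum = 2200×324 + 850×670 + 1330×414 + 1780×306 + 1140×333 + 1090×146 + 2000×219 + 2340×70 + 2210×109 + 300×768
  = 712800 + 569500 + 550620 + 544680 + 379620 + 159140 + 438000 + 163800 + 240890 + 230400 = 3989450
Sum of weights = 324 + 670 + 414 + 306 + 333 + 146 + 219 + 70 + 109 + 768 = 3359
Weighted mean = 3989450 / 3359 = 1187.6898
Difference (unweighted minus weighted) = 336.31021

340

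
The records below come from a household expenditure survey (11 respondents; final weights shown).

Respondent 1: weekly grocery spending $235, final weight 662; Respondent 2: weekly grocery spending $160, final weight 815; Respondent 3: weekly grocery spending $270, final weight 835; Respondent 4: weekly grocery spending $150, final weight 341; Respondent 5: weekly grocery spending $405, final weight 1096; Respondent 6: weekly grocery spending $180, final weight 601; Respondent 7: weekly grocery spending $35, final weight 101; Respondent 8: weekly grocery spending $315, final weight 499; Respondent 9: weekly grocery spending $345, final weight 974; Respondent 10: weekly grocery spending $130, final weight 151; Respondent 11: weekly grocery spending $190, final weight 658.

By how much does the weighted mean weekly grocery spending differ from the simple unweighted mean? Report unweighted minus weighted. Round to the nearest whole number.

-41

Unweighted sum = 235 + 160 + 270 + 150 + 405 + 180 + 35 + 315 + 345 + 130 + 190 = 2415
Unweighted mean = 2415 / 11 = 219.54545
Weighted sum = 1756030
Sum of weights = 6733
Weighted mean = 1756030 / 6733 = 260.80945
Difference (unweighted minus weighted) = -41.263991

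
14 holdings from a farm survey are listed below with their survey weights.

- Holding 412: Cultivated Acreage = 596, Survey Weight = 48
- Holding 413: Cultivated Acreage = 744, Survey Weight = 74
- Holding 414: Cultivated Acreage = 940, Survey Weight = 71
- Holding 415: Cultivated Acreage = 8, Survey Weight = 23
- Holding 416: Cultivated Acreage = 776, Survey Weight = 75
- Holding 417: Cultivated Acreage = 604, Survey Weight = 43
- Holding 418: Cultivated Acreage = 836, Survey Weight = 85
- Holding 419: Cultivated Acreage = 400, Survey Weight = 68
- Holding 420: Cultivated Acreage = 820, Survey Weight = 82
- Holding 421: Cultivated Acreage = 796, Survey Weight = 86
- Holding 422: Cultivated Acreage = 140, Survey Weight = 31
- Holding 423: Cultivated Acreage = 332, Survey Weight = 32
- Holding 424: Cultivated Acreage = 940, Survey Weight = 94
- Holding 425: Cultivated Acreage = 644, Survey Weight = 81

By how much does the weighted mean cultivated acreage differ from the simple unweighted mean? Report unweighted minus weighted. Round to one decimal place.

Unweighted sum = 8576
Unweighted mean = 8576 / 14 = 612.57143
Weighted sum = 624204
Sum of weights = 893
Weighted mean = 624204 / 893 = 698.99664
Difference (unweighted minus weighted) = -86.425212

-86.4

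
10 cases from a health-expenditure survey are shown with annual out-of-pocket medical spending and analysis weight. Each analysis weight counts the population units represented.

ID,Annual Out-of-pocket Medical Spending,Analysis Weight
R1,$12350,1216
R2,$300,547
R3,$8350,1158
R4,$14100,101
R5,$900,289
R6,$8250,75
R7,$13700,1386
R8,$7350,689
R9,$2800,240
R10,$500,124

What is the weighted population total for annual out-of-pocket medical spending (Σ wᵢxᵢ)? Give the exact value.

51940300

Weighted total = 12350×1216 + 300×547 + 8350×1158 + 14100×101 + 900×289 + 8250×75 + 13700×1386 + 7350×689 + 2800×240 + 500×124
  = 51940300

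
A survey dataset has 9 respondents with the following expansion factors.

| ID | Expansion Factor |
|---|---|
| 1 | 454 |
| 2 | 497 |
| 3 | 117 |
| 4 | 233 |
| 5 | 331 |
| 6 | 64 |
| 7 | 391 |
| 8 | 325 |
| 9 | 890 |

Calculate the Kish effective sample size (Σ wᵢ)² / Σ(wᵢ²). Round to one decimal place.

Σ wᵢ = 3302
Σ wᵢ² = 206116 + 247009 + 13689 + 54289 + 109561 + 4096 + 152881 + 105625 + 792100 = 1685366
n_eff = 3302² / 1685366 = 10903204 / 1685366 = 6.469339

6.5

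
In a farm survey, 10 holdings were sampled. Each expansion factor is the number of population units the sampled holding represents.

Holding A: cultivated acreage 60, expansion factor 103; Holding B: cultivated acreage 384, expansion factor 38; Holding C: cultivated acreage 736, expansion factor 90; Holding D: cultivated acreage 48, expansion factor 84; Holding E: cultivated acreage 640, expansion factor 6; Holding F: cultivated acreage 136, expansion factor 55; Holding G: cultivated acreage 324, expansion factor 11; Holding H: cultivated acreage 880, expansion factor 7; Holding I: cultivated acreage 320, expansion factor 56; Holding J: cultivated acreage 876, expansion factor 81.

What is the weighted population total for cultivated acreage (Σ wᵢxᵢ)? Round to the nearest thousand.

Weighted total = 200964

201000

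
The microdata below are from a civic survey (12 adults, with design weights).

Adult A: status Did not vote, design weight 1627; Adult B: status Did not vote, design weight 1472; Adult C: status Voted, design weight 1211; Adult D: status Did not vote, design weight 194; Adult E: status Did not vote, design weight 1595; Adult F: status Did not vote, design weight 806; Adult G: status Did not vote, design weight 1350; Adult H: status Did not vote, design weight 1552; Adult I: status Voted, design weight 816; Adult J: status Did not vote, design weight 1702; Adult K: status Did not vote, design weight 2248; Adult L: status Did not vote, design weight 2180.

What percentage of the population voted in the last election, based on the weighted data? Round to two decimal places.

Sum of weights for 'Voted' = 1211 + 816 = 2027
Total weight = 1627 + 1472 + 1211 + 194 + 1595 + 806 + 1350 + 1552 + 816 + 1702 + 2248 + 2180 = 16753
Weighted proportion = 2027 / 16753 = 0.12099325 → 12.099325%

12.10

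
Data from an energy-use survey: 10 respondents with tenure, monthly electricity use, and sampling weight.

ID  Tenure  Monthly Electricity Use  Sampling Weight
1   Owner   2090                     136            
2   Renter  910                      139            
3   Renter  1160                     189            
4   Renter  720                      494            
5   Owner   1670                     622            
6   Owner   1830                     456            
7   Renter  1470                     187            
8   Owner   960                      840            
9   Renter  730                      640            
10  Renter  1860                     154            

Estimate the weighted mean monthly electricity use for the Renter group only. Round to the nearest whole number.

959

Renter rows: 2, 3, 4, 7, 9, 10
Weighted sum = 1729940
Sum of weights = 139 + 189 + 494 + 187 + 640 + 154 = 1803
Weighted mean = 1729940 / 1803 = 959.47865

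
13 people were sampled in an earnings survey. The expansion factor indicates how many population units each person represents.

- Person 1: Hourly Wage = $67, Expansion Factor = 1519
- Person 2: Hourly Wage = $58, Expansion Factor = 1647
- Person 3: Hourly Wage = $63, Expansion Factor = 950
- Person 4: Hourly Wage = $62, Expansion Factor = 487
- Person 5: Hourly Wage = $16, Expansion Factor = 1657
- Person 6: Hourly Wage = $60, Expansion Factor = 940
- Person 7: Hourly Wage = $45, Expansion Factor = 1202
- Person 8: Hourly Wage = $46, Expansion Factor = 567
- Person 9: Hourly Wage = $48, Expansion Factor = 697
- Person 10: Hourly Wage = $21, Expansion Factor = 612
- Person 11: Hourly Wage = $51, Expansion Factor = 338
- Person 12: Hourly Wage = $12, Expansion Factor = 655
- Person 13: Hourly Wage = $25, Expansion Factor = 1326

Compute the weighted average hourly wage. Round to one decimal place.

44.1

Weighted sum = 554983
Sum of weights = 12597
Weighted mean = 554983 / 12597 = 44.05676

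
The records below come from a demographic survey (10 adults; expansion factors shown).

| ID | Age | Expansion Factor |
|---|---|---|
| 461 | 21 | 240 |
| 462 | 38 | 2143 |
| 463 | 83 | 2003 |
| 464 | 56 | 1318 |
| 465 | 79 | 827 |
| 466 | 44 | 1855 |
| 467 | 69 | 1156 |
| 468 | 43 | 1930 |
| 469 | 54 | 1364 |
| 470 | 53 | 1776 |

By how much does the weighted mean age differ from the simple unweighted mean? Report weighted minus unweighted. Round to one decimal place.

1.0

Unweighted sum = 21 + 38 + 83 + 56 + 79 + 44 + 69 + 43 + 54 + 53 = 540
Unweighted mean = 540 / 10 = 54
Weighted sum = 804022
Sum of weights = 240 + 2143 + 2003 + 1318 + 827 + 1855 + 1156 + 1930 + 1364 + 1776 = 14612
Weighted mean = 804022 / 14612 = 55.024774
Difference (weighted minus unweighted) = 1.0247742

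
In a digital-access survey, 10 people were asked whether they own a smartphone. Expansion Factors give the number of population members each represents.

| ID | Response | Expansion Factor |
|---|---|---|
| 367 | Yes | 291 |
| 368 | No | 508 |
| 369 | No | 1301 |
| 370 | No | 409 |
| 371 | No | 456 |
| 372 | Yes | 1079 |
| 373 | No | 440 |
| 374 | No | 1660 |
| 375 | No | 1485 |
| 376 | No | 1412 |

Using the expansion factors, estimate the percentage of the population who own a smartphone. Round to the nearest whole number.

Sum of weights for 'Yes' = 291 + 1079 = 1370
Total weight = 291 + 508 + 1301 + 409 + 456 + 1079 + 440 + 1660 + 1485 + 1412 = 9041
Weighted proportion = 1370 / 9041 = 0.15153191 → 15.153191%

15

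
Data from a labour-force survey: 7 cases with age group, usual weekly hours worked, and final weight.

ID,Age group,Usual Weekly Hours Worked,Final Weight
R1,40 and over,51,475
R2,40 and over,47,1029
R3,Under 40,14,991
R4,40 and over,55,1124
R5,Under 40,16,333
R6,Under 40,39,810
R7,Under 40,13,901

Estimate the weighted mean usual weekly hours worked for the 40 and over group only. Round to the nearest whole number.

40 and over rows: R1, R2, R4
Weighted sum = 51×475 + 47×1029 + 55×1124
  = 134408
Sum of weights = 2628
Weighted mean = 134408 / 2628 = 51.144597

51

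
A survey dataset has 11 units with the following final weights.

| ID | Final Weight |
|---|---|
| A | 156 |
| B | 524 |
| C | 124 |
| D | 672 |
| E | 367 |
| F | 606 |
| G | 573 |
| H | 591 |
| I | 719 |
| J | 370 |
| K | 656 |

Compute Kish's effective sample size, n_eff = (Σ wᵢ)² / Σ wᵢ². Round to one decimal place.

Σ wᵢ = 156 + 524 + 124 + 672 + 367 + 606 + 573 + 591 + 719 + 370 + 656 = 5358
Σ wᵢ² = 3029604
n_eff = 5358² / 3029604 = 28708164 / 3029604 = 9.47588

9.5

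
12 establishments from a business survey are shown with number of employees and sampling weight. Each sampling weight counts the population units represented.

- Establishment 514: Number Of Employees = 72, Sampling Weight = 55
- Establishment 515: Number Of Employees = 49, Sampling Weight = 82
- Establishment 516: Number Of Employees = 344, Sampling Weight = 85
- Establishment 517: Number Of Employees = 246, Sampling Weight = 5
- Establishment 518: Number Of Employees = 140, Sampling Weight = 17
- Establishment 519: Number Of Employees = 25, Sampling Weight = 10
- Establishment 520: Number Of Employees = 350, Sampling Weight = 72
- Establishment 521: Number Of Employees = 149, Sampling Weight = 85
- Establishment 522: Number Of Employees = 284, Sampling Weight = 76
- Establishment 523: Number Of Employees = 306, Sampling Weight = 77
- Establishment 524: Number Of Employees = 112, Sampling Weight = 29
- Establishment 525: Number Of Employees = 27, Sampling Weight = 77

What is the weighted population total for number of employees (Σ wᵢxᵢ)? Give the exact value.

129416

Weighted total = 72×55 + 49×82 + 344×85 + 246×5 + 140×17 + 25×10 + 350×72 + 149×85 + 284×76 + 306×77 + 112×29 + 27×77
  = 129416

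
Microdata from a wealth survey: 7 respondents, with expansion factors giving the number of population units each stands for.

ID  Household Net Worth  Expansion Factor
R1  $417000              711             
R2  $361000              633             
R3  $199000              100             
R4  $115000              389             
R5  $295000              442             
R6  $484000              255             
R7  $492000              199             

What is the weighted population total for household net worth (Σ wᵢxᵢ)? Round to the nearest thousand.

941353000

Weighted total = 417000×711 + 361000×633 + 199000×100 + 115000×389 + 295000×442 + 484000×255 + 492000×199
  = 296487000 + 228513000 + 19900000 + 44735000 + 130390000 + 123420000 + 97908000 = 941353000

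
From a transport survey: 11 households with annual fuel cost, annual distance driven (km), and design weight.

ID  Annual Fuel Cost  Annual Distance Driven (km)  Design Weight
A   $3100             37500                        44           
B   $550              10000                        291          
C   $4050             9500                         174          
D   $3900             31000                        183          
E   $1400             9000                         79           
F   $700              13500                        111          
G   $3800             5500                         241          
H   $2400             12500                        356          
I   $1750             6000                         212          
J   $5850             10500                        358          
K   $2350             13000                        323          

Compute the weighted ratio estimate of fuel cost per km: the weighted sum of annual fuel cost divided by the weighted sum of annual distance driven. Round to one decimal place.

Σ wᵢ·y = 3100×44 + 550×291 + 4050×174 + 3900×183 + 1400×79 + 700×111 + 3800×241 + 2400×356 + 1750×212 + 5850×358 + 2350×323
  = 136400 + 160050 + 704700 + 713700 + 110600 + 77700 + 915800 + 854400 + 371000 + 2094300 + 759050 = 6897700
Σ wᵢ·x = 37500×44 + 10000×291 + 9500×174 + 31000×183 + 9000×79 + 13500×111 + 5500×241 + 12500×356 + 6000×212 + 10500×358 + 13000×323
  = 1650000 + 2910000 + 1653000 + 5673000 + 711000 + 1498500 + 1325500 + 4450000 + 1272000 + 3759000 + 4199000 = 29101000
Ratio = 6897700 / 29101000 = 0.23702622

0.2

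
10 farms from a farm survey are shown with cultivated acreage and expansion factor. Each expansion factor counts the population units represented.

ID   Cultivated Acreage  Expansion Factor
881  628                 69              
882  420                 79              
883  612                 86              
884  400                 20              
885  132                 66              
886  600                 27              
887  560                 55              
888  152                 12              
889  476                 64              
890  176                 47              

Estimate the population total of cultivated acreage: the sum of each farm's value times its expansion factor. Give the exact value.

233416

Weighted total = 628×69 + 420×79 + 612×86 + 400×20 + 132×66 + 600×27 + 560×55 + 152×12 + 476×64 + 176×47
  = 43332 + 33180 + 52632 + 8000 + 8712 + 16200 + 30800 + 1824 + 30464 + 8272 = 233416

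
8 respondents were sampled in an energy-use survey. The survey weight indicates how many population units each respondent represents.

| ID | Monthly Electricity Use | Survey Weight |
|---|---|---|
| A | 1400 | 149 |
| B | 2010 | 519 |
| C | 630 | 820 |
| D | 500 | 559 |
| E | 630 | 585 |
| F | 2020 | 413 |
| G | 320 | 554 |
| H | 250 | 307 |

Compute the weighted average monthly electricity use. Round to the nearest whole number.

897

Weighted sum = 1400×149 + 2010×519 + 630×820 + 500×559 + 630×585 + 2020×413 + 320×554 + 250×307
  = 3504730
Sum of weights = 3906
Weighted mean = 3504730 / 3906 = 897.26831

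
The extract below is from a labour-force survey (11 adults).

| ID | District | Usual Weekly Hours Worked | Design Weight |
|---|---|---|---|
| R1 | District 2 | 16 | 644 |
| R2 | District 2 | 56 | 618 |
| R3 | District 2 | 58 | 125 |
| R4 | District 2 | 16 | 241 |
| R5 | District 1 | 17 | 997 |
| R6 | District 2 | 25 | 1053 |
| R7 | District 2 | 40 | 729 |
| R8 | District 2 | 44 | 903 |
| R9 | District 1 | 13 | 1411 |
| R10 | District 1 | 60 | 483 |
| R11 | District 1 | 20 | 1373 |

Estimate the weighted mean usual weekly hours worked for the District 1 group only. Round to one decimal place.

District 1 rows: R5, R9, R10, R11
Weighted sum = 17×997 + 13×1411 + 60×483 + 20×1373
  = 16949 + 18343 + 28980 + 27460 = 91732
Sum of weights = 997 + 1411 + 483 + 1373 = 4264
Weighted mean = 91732 / 4264 = 21.513133

21.5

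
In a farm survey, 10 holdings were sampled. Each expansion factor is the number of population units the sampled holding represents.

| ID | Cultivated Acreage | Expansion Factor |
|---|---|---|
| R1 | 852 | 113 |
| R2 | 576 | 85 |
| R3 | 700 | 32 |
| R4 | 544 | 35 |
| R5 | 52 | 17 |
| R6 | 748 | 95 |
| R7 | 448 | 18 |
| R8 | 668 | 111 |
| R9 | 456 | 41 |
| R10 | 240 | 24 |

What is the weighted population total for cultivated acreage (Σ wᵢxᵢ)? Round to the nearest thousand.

365000

Weighted total = 852×113 + 576×85 + 700×32 + 544×35 + 52×17 + 748×95 + 448×18 + 668×111 + 456×41 + 240×24
  = 365288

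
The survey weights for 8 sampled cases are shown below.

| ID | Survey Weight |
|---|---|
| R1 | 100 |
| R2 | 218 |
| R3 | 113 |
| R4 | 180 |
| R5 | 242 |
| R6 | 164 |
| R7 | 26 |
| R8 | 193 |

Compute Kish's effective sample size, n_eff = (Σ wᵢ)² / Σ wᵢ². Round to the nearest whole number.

Σ wᵢ = 100 + 218 + 113 + 180 + 242 + 164 + 26 + 193 = 1236
Σ wᵢ² = 10000 + 47524 + 12769 + 32400 + 58564 + 26896 + 676 + 37249 = 226078
n_eff = 1236² / 226078 = 1527696 / 226078 = 6.7573846

7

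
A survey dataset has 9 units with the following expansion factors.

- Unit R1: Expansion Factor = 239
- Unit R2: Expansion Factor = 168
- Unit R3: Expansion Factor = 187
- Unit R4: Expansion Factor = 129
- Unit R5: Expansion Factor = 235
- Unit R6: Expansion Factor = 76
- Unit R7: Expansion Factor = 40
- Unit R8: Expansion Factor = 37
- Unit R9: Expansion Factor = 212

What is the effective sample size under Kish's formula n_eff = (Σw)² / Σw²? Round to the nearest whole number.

Σ wᵢ = 1323
Σ wᵢ² = 57121 + 28224 + 34969 + 16641 + 55225 + 5776 + 1600 + 1369 + 44944 = 245869
n_eff = 1323² / 245869 = 1750329 / 245869 = 7.1189495

7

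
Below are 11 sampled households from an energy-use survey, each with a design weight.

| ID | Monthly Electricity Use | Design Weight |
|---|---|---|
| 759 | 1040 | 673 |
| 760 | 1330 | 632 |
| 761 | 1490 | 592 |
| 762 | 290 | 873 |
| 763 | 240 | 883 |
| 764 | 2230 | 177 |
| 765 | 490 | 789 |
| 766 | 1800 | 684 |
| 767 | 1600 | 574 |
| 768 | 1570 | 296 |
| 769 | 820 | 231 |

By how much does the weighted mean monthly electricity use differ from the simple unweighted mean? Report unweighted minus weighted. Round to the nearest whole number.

162

Unweighted sum = 1040 + 1330 + 1490 + 290 + 240 + 2230 + 490 + 1800 + 1600 + 1570 + 820 = 12900
Unweighted mean = 12900 / 11 = 1172.7273
Weighted sum = 1040×673 + 1330×632 + 1490×592 + 290×873 + 240×883 + 2230×177 + 490×789 + 1800×684 + 1600×574 + 1570×296 + 820×231
  = 699920 + 840560 + 882080 + 253170 + 211920 + 394710 + 386610 + 1231200 + 918400 + 464720 + 189420 = 6472710
Sum of weights = 6404
Weighted mean = 6472710 / 6404 = 1010.7292
Difference (unweighted minus weighted) = 161.99804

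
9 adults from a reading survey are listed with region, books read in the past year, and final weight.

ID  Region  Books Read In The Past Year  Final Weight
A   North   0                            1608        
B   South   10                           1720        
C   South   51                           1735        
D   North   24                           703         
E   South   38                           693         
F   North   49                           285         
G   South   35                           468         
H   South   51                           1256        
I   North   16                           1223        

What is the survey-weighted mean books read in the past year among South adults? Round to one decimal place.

South rows: B, C, E, G, H
Weighted sum = 10×1720 + 51×1735 + 38×693 + 35×468 + 51×1256
  = 212455
Sum of weights = 1720 + 1735 + 693 + 468 + 1256 = 5872
Weighted mean = 212455 / 5872 = 36.181029

36.2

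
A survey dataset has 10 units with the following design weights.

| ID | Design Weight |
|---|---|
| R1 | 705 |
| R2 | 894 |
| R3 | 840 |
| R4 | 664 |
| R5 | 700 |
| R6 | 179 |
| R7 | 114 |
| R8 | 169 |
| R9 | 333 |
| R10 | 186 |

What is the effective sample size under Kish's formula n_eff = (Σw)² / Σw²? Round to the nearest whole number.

Σ wᵢ = 4784
Σ wᵢ² = 497025 + 799236 + 705600 + 440896 + 490000 + 32041 + 12996 + 28561 + 110889 + 34596 = 3151840
n_eff = 4784² / 3151840 = 22886656 / 3151840 = 7.2613635

7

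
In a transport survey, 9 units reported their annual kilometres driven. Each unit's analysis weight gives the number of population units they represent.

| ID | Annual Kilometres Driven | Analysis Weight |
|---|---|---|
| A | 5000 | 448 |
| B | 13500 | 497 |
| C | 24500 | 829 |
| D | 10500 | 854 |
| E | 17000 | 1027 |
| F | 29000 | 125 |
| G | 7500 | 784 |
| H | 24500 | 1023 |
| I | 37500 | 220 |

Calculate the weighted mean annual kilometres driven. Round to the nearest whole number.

Weighted sum = 5000×448 + 13500×497 + 24500×829 + 10500×854 + 17000×1027 + 29000×125 + 7500×784 + 24500×1023 + 37500×220
  = 2240000 + 6709500 + 20310500 + 8967000 + 17459000 + 3625000 + 5880000 + 25063500 + 8250000 = 98504500
Sum of weights = 5807
Weighted mean = 98504500 / 5807 = 16963.062

16963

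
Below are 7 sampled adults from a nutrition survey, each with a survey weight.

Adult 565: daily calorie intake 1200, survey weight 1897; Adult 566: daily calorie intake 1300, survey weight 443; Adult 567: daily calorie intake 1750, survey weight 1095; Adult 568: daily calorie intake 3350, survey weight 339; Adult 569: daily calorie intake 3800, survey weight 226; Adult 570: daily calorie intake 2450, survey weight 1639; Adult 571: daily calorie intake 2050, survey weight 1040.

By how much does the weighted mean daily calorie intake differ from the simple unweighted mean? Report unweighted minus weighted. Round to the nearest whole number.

338

Unweighted sum = 1200 + 1300 + 1750 + 3350 + 3800 + 2450 + 2050 = 15900
Unweighted mean = 15900 / 7 = 2271.4286
Weighted sum = 12910550
Sum of weights = 6679
Weighted mean = 12910550 / 6679 = 1933.0064
Difference (unweighted minus weighted) = 338.42213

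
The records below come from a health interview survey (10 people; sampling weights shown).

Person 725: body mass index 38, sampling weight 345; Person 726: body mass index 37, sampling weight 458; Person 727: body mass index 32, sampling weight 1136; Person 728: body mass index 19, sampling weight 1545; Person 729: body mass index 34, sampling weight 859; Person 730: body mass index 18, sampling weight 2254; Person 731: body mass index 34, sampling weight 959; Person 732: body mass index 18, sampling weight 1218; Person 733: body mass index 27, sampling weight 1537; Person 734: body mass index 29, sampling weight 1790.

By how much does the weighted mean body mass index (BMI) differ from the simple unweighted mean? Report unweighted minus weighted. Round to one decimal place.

2.7

Unweighted sum = 38 + 37 + 32 + 19 + 34 + 18 + 34 + 18 + 27 + 29 = 286
Unweighted mean = 286 / 10 = 28.6
Weighted sum = 38×345 + 37×458 + 32×1136 + 19×1545 + 34×859 + 18×2254 + 34×959 + 18×1218 + 27×1537 + 29×1790
  = 313480
Sum of weights = 345 + 458 + 1136 + 1545 + 859 + 2254 + 959 + 1218 + 1537 + 1790 = 12101
Weighted mean = 313480 / 12101 = 25.905297
Difference (unweighted minus weighted) = 2.6947029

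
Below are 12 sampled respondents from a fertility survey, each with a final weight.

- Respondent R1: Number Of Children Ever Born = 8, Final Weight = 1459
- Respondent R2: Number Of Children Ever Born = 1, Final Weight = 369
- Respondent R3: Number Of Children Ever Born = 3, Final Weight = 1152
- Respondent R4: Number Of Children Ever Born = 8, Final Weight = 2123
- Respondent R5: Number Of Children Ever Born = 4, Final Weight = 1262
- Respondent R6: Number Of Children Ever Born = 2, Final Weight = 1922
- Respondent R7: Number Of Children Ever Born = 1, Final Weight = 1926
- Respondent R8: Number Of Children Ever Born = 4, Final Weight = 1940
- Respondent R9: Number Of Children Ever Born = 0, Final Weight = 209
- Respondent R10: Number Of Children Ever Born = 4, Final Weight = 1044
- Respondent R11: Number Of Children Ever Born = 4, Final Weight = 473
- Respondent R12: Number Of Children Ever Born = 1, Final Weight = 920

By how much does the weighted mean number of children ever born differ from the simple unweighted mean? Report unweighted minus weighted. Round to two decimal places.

Unweighted sum = 8 + 1 + 3 + 8 + 4 + 2 + 1 + 4 + 0 + 4 + 4 + 1 = 40
Unweighted mean = 40 / 12 = 3.3333333
Weighted sum = 58047
Sum of weights = 1459 + 369 + 1152 + 2123 + 1262 + 1922 + 1926 + 1940 + 209 + 1044 + 473 + 920 = 14799
Weighted mean = 58047 / 14799 = 3.9223596
Difference (unweighted minus weighted) = -0.58902629

-0.59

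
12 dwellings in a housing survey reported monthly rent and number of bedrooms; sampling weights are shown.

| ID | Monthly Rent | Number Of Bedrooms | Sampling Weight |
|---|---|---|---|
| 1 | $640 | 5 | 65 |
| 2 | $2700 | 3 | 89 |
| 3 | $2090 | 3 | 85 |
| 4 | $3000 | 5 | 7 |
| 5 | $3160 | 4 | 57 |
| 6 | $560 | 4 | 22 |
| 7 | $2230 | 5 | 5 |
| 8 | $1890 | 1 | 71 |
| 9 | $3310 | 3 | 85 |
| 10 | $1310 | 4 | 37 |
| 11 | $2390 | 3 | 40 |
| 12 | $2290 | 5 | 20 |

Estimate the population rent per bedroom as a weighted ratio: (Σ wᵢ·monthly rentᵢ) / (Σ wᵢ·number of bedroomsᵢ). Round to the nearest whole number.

673

Σ wᵢ·y = 640×65 + 2700×89 + 2090×85 + 3000×7 + 3160×57 + 560×22 + 2230×5 + 1890×71 + 3310×85 + 1310×37 + 2390×40 + 2290×20
  = 1289550
Σ wᵢ·x = 5×65 + 3×89 + 3×85 + 5×7 + 4×57 + 4×22 + 5×5 + 1×71 + 3×85 + 4×37 + 3×40 + 5×20
  = 325 + 267 + 255 + 35 + 228 + 88 + 25 + 71 + 255 + 148 + 120 + 100 = 1917
Ratio = 1289550 / 1917 = 672.69171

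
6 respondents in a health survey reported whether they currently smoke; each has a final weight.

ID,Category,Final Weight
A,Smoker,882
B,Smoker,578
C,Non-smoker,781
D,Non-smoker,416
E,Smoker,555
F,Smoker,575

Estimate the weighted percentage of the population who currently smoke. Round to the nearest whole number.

Sum of weights for 'Smoker' = 882 + 578 + 555 + 575 = 2590
Total weight = 882 + 578 + 781 + 416 + 555 + 575 = 3787
Weighted proportion = 2590 / 3787 = 0.68391867 → 68.391867%

68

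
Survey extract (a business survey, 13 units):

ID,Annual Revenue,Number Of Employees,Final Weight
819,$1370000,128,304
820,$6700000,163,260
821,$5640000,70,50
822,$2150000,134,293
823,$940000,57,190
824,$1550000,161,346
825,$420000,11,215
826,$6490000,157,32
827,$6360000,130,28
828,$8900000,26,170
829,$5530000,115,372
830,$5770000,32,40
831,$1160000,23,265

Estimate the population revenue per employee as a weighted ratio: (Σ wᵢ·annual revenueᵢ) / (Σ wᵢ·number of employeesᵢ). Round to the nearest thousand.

Σ wᵢ·y = 8369750000
Σ wᵢ·x = 256194
Ratio = 8369750000 / 256194 = 32669.579

33000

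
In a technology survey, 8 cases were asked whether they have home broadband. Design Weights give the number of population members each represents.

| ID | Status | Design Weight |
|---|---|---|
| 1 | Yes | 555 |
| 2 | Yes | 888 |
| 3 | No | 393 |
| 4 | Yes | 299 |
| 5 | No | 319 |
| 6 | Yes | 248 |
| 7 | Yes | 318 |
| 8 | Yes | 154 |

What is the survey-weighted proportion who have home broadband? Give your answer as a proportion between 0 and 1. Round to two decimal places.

0.78

Sum of weights for 'Yes' = 555 + 888 + 299 + 248 + 318 + 154 = 2462
Total weight = 3174
Weighted proportion = 2462 / 3174 = 0.77567738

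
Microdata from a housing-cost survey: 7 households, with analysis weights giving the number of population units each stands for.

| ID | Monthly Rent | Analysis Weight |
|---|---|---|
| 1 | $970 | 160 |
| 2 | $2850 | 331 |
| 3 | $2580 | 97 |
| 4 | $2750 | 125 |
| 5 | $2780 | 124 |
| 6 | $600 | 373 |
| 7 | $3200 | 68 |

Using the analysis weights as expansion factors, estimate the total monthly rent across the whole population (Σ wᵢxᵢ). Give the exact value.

Weighted total = 2478680

2478680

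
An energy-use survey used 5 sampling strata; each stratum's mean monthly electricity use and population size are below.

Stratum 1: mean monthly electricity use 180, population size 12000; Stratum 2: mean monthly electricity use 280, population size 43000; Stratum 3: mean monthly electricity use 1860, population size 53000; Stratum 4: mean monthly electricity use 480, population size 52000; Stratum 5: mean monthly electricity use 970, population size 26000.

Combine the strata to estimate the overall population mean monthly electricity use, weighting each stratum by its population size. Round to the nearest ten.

880

Σ Nₕ·x̄ₕ = 180×12000 + 280×43000 + 1860×53000 + 480×52000 + 970×26000
  = 2160000 + 12040000 + 98580000 + 24960000 + 25220000 = 162960000
Σ Nₕ = 12000 + 43000 + 53000 + 52000 + 26000 = 186000
Overall mean = 162960000 / 186000 = 876.12903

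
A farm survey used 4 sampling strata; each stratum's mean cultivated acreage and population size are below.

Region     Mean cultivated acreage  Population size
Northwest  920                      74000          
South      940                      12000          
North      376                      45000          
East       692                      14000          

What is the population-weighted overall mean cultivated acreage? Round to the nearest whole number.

Σ Nₕ·x̄ₕ = 105968000
Σ Nₕ = 74000 + 12000 + 45000 + 14000 = 145000
Overall mean = 105968000 / 145000 = 730.81379

731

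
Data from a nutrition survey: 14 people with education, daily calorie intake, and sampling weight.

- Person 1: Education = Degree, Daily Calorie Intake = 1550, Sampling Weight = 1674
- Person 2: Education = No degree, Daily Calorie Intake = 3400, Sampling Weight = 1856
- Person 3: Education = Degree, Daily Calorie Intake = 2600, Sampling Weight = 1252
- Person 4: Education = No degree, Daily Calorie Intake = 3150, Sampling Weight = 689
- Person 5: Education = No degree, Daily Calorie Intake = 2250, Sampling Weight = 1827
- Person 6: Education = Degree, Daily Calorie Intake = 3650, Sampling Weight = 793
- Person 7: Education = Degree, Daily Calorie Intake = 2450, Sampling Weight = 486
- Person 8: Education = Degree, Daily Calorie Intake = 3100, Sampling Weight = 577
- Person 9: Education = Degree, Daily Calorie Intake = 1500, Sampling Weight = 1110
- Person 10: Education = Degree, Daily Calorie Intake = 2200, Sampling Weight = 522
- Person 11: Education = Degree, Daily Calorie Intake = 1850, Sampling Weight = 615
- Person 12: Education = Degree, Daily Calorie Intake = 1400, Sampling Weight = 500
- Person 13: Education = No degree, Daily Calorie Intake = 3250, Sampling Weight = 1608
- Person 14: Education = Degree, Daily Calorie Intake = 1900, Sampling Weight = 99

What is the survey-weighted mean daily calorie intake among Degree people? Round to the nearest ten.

2170

Degree rows: 1, 3, 6, 7, 8, 9, 10, 11, 12, 14
Weighted sum = 1550×1674 + 2600×1252 + 3650×793 + 2450×486 + 3100×577 + 1500×1110 + 2200×522 + 1850×615 + 1400×500 + 1900×99
  = 2594700 + 3255200 + 2894450 + 1190700 + 1788700 + 1665000 + 1148400 + 1137750 + 700000 + 188100 = 16563000
Sum of weights = 1674 + 1252 + 793 + 486 + 577 + 1110 + 522 + 615 + 500 + 99 = 7628
Weighted mean = 16563000 / 7628 = 2171.3424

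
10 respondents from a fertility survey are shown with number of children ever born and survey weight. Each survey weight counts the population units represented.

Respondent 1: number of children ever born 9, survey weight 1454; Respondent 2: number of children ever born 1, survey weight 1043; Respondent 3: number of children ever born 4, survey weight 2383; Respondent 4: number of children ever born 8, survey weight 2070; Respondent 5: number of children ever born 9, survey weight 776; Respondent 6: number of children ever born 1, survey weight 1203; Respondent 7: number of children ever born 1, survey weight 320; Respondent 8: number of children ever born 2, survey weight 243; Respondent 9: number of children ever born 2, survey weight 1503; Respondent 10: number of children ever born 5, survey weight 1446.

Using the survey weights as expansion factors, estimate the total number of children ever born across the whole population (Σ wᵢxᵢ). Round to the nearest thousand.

Weighted total = 9×1454 + 1×1043 + 4×2383 + 8×2070 + 9×776 + 1×1203 + 1×320 + 2×243 + 2×1503 + 5×1446
  = 59450

59000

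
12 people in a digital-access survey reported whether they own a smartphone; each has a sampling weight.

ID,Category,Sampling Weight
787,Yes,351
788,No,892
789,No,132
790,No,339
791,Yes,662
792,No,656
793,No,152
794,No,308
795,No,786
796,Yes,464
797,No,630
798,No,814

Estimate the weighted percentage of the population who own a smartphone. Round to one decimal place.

Sum of weights for 'Yes' = 351 + 662 + 464 = 1477
Total weight = 351 + 892 + 132 + 339 + 662 + 656 + 152 + 308 + 786 + 464 + 630 + 814 = 6186
Weighted proportion = 1477 / 6186 = 0.23876495 → 23.876495%

23.9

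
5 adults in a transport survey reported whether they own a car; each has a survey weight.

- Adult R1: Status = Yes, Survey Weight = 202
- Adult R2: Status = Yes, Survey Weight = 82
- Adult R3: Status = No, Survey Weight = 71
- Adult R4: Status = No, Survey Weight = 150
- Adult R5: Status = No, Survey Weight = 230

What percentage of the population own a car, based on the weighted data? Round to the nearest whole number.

39

Sum of weights for 'Yes' = 202 + 82 = 284
Total weight = 202 + 82 + 71 + 150 + 230 = 735
Weighted proportion = 284 / 735 = 0.38639456 → 38.639456%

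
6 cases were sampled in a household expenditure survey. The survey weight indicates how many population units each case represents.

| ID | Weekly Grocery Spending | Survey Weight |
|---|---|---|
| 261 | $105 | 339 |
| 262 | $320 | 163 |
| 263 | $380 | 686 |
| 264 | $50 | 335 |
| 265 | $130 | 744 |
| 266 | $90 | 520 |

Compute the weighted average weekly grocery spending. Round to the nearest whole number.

183

Weighted sum = 105×339 + 320×163 + 380×686 + 50×335 + 130×744 + 90×520
  = 35595 + 52160 + 260680 + 16750 + 96720 + 46800 = 508705
Sum of weights = 339 + 163 + 686 + 335 + 744 + 520 = 2787
Weighted mean = 508705 / 2787 = 182.52781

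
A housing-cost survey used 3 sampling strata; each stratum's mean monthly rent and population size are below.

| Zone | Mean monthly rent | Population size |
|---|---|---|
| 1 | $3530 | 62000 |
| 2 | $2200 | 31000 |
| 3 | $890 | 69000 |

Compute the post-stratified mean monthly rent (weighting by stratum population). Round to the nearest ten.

Σ Nₕ·x̄ₕ = 3530×62000 + 2200×31000 + 890×69000
  = 218860000 + 68200000 + 61410000 = 348470000
Σ Nₕ = 62000 + 31000 + 69000 = 162000
Overall mean = 348470000 / 162000 = 2151.0494

2150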